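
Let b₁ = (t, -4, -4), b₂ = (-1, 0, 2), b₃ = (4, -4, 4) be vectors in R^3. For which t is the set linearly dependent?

Place the vectors as rows of a 3×3 matrix; dependence ⇔ determinant zero.
Cofactor expansion gives det = 8*t - 64.
Solving 8*t - 64 = 0 yields t = 8.

t = 8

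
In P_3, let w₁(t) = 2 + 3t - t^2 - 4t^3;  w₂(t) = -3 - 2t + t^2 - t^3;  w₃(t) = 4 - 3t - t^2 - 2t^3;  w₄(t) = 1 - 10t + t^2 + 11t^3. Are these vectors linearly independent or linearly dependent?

linearly dependent

Take coordinates with respect to the standard basis {1, t, …, t^3}.
The matrix [w₁|w₂|w₃|w₄] has determinant 0.
A zero determinant means the columns are linearly dependent.
Indeed 3w₁ + w₂ - w₃ + w₄ = 0.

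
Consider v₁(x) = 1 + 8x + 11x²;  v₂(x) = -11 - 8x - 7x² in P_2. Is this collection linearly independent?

Take coordinates with respect to the standard basis {1, x, x²}.
Place the vectors as rows of a 2×3 matrix and reduce to echelon form.
The reduction yields 2 nonzero rows, so the rank is 2.
Since rank = 2 (the number of vectors), the set is linearly independent.

linearly independent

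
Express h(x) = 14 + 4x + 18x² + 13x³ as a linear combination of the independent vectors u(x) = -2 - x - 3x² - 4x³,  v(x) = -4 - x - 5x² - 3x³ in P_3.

Work in coordinates with respect to the standard basis {1, x, …, x³}.
Write h = α₁u + α₂v and equate components.
The system has the unique solution (α₁, α₂) = (-1, -3).

h = -u - 3v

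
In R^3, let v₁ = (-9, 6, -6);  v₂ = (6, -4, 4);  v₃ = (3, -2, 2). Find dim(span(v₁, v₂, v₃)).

1

Form the matrix with v₁, v₂, v₃ as columns and reduce.
The echelon form has 1 nonzero row, so the rank is 1.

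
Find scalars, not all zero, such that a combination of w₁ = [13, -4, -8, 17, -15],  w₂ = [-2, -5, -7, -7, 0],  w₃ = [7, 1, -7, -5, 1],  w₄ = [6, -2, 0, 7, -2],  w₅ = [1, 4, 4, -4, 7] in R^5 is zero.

Write the vectors as columns of a matrix and find a nonzero vector in its null space.
A generator of the null space is (1, 1, -1, -1, 2).

w₁ + w₂ - w₃ - w₄ + 2w₅ = 0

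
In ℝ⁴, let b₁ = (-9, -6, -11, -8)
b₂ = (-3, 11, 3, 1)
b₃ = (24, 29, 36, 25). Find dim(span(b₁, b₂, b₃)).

2

Form the matrix with b₁, b₂, b₃ as columns and reduce.
Reduction leaves 2 leading entries, giving rank 2.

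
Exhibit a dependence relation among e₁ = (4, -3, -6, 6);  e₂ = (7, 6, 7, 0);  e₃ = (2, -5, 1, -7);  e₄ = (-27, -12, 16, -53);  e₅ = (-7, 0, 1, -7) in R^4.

3e₁ + e₂ - 3e₃ + e₄ - 2e₅ = 0

Solve the homogeneous system with e₁, e₂, e₃, e₄, e₅ as columns by row-reducing the coefficient matrix.
A generator of the null space is (3, 1, -3, 1, -2).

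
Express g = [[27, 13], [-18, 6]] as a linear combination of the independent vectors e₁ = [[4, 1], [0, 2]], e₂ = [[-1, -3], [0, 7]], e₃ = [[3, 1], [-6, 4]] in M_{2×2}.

g = 4e₁ - 2e₂ + 3e₃

Take coordinate vectors relative to {E₁₁, E₁₂, E₂₁, E₂₂}.
Write g = α₁e₁ + … + α₃e₃ and equate components.
The system has the unique solution (α₁, α₂, α₃) = (4, -2, 3).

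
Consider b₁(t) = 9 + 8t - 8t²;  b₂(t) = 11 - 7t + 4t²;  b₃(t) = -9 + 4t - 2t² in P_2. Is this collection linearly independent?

Write each element as a coordinate vector in ℝ³ using {1, t, t²}.
Row-reduce the matrix whose columns are b₁, b₂, b₃.
The reduction yields 3 nonzero rows, so the rank is 3.
Since rank = 3 (the number of vectors), the set is linearly independent.

linearly independent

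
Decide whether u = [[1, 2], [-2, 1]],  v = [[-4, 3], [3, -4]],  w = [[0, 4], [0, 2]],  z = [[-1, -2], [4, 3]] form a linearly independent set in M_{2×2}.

Write each element as a coordinate vector in ℝ⁴ using {E₁₁, E₁₂, E₂₁, E₂₂}.
Row-reduce the matrix whose columns are u, v, w, z.
The reduction yields 4 nonzero rows, so the rank is 4.
Since rank = 4 (the number of vectors), the set is linearly independent.

linearly independent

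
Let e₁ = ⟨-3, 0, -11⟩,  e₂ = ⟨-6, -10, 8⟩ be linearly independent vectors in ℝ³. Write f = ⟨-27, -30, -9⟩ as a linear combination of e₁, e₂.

Write f = c₁e₁ + c₂e₂ and equate components.
Row-reducing the augmented matrix gives the unique coefficients (c₁, c₂) = (3, 3).

f = 3e₁ + 3e₂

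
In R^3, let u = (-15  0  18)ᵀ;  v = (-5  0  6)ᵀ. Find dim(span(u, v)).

1

Put the 3×2 matrix [u|v] into echelon form.
Exactly 1 pivot survives; hence the rank is 1.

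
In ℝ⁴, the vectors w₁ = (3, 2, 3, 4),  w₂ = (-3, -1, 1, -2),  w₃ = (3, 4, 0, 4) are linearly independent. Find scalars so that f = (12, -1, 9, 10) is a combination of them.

Set up the augmented matrix [w₁ | w₂ | w₃ | f] and row-reduce.
Back-substitution yields (α₁, α₂, α₃) = (4, -3, -3).

f = 4w₁ - 3w₂ - 3w₃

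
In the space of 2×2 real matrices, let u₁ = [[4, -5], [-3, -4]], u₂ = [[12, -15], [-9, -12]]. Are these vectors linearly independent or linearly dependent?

Write each element as a coordinate vector in ℝ⁴ using {E₁₁, E₁₂, E₂₁, E₂₂}.
One vector is a scalar multiple of another, so the set is dependent.

linearly dependent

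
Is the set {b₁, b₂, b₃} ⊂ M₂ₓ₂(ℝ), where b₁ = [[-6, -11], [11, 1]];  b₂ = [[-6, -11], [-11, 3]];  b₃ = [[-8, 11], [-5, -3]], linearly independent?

linearly independent

Take coordinates with respect to the standard basis {E₁₁, E₁₂, E₂₁, E₂₂}.
Row-reduce the matrix whose columns are b₁, b₂, b₃.
The reduction yields 3 nonzero rows, so the rank is 3.
Since rank = 3 (the number of vectors), the set is linearly independent.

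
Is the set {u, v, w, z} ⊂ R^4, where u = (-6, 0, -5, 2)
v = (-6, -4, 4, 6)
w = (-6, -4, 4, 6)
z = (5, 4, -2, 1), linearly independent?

linearly dependent

Two of the vectors are equal, giving an immediate dependence.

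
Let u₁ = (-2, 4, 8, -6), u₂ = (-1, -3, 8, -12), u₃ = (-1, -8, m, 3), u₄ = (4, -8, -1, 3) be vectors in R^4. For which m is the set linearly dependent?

Place the vectors as rows of a 4×4 matrix; dependence ⇔ determinant zero.
Expanding, det = -90*m - 2520.
Setting this to zero gives m = -28.

m = -28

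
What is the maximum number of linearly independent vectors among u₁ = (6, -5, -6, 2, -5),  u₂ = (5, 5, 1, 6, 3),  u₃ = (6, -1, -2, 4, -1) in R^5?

Row-reduce the 3×5 matrix with these as rows.
Reduction leaves 3 leading entries, giving rank 3.

3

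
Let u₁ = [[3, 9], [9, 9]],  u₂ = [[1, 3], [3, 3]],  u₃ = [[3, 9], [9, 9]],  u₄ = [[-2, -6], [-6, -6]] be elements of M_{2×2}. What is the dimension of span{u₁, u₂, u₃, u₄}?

Use coordinates relative to {E₁₁, E₁₂, E₂₁, E₂₂}.
Form the matrix with u₁, u₂, u₃, u₄ as columns and reduce.
The echelon form has 1 nonzero row, so the rank is 1.

dim = 1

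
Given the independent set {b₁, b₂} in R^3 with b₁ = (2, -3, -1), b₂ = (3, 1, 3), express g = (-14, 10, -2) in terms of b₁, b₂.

Write g = c₁b₁ + c₂b₂ and equate components.
The system has the unique solution (c₁, c₂) = (-4, -2).

g = -4b₁ - 2b₂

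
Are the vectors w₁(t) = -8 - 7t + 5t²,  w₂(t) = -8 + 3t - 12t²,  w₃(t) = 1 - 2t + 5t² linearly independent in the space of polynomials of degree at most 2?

linearly independent

Write each element as a coordinate vector in ℝ³ using {1, t, t²}.
Row-reduce the matrix whose columns are w₁, w₂, w₃.
The reduction yields 3 nonzero rows, so the rank is 3.
Since rank = 3 (the number of vectors), the set is linearly independent.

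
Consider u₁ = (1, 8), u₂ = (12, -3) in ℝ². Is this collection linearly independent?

The matrix [u₁|u₂] has determinant -99.
A nonzero determinant means the columns are linearly independent.

linearly independent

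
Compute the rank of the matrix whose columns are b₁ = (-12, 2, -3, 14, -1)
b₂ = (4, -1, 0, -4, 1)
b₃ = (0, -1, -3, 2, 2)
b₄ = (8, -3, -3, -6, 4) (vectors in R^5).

Form the matrix with b₁, b₂, b₃, b₄ as columns and reduce.
The echelon form has 2 nonzero rows, so the rank is 2.

rank 2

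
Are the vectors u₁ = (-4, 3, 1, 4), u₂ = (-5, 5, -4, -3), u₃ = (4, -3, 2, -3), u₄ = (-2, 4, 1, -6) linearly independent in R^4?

Form the 4×4 matrix with these as columns; its determinant is -65.
A nonzero determinant means the columns are linearly independent.

linearly independent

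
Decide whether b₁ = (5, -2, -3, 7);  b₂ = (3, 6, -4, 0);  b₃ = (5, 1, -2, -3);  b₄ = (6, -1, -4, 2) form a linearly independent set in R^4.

linearly independent

Form the 4×4 matrix with these as columns; its determinant is -377.
A nonzero determinant means the columns are linearly independent.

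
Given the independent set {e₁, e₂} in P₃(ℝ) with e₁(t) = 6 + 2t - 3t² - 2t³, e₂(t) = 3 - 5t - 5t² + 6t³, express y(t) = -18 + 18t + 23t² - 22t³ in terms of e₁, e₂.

Take coordinate vectors relative to {1, t, …, t³}.
Write y = c₁e₁ + c₂e₂ and equate components.
Back-substitution yields (c₁, c₂) = (-1, -4).

y = -e₁ - 4e₂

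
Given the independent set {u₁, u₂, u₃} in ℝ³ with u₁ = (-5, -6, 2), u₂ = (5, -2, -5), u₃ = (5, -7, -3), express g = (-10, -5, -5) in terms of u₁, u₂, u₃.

g = 3u₁ + 4u₂ - 3u₃

Set up the augmented matrix [u₁ | u₂ | u₃ | g] and row-reduce.
Row-reducing the augmented matrix gives the unique coefficients (a₁, a₂, a₃) = (3, 4, -3).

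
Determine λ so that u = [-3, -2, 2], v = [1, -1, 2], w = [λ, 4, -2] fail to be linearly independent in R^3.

The set is linearly dependent precisely when det[u; v; w] = 0.
Expanding, det = 22 - 2*λ.
Solving 22 - 2*λ = 0 yields λ = 11.

λ = 11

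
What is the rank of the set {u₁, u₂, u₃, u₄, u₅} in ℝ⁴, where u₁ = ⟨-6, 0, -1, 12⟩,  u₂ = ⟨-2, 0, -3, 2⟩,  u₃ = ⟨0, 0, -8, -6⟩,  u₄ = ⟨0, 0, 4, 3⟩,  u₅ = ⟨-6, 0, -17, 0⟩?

Row-reduce the 5×4 matrix with these as rows.
There are 2 pivot columns, so rank = 2.
(With 5 elements in a 4-dimensional space the rank is at most 4.)

rank 2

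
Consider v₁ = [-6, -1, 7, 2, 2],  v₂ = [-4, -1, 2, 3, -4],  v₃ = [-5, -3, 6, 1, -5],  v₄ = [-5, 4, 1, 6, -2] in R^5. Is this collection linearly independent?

linearly independent

Place the vectors as rows of a 4×5 matrix and reduce to echelon form.
The reduction yields 4 nonzero rows, so the rank is 4.
Since rank = 4 (the number of vectors), the set is linearly independent.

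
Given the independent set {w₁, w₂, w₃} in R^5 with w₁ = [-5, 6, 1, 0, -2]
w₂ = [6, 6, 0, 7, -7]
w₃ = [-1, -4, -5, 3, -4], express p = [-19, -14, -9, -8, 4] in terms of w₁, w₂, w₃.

Since w₁, w₂, w₃ are independent, the coefficients expressing p are uniquely determined by a linear system.
Back-substitution yields (α₁, α₂, α₃) = (1, -2, 2).

p = w₁ - 2w₂ + 2w₃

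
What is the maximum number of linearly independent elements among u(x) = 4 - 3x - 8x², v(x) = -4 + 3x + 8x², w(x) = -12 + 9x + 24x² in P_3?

1

Represent each element by its coordinate vector in ℝ⁴.
Form the matrix with u, v, w as columns and reduce.
Exactly 1 pivot survives; hence the rank is 1.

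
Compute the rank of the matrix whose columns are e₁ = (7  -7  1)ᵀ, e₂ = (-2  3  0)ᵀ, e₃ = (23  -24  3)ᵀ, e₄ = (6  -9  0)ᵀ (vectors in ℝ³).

Put the 3×4 matrix [e₁|e₂|e₃|e₄] into echelon form.
The echelon form has 2 nonzero rows, so the rank is 2.
(With 4 elements in a 3-dimensional space the rank is at most 3.)

rank 2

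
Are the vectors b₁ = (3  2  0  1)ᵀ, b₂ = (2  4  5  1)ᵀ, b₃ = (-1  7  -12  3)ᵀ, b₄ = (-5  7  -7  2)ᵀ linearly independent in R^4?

linearly dependent

Form the 4×4 matrix with these as columns; its determinant is 0.
A zero determinant means the columns are linearly dependent.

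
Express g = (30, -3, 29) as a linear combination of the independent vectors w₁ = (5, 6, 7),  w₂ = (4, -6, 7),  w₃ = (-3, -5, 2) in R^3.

g = w₁ + 4w₂ - 3w₃

Set up the augmented matrix [w₁ | w₂ | w₃ | g] and row-reduce.
Back-substitution yields (a₁, a₂, a₃) = (1, 4, -3).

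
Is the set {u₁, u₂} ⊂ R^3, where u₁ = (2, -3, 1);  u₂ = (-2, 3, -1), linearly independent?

linearly dependent

Place the vectors as rows of a 2×3 matrix and reduce to echelon form.
The reduction yields 1 nonzero row, so the rank is 1.
Since rank 1 < 2, the set is linearly dependent.
Indeed u₁ + u₂ = 0.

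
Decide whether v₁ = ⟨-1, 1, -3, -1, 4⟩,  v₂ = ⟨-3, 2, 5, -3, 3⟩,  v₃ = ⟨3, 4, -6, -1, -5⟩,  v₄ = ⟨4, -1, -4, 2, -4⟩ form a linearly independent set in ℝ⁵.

Row-reduce the matrix whose columns are v₁, v₂, v₃, v₄.
The reduction yields 4 nonzero rows, so the rank is 4.
Since rank = 4 (the number of vectors), the set is linearly independent.

linearly independent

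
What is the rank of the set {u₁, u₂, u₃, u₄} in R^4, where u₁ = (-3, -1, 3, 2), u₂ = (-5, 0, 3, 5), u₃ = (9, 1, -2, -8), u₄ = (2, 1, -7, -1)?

rank 3

Put the 4×4 matrix [u₁|u₂|u₃|u₄] into echelon form.
Reduction leaves 3 leading entries, giving rank 3.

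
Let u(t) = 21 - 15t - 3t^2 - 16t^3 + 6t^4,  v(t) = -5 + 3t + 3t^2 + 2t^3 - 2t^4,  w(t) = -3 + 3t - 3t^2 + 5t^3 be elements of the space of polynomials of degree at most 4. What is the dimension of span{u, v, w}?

dim = 2

Pass to coordinate vectors with respect to the basis {1, t, …, t^4}.
Put the 5×3 matrix [u|v|w] into echelon form.
The echelon form has 2 nonzero rows, so the rank is 2.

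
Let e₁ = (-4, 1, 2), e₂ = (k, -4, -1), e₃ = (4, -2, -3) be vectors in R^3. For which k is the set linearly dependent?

k = -12

The set is linearly dependent precisely when det[e₁; e₂; e₃] = 0.
Cofactor expansion gives det = -k - 12.
This vanishes exactly when k = -12.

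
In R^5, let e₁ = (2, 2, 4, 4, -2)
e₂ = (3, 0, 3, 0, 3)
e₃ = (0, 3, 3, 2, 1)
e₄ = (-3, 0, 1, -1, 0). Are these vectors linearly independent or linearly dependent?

Row-reduce the matrix whose columns are e₁, e₂, e₃, e₄.
The reduction yields 4 nonzero rows, so the rank is 4.
Since rank = 4 (the number of vectors), the set is linearly independent.

linearly independent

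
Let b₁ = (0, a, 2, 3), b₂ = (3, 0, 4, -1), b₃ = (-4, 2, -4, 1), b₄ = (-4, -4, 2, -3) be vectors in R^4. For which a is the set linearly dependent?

a = 24

Dependence holds iff the 4×4 matrix [b₁ b₂ b₃ b₄] is singular.
Expanding, det = 10*a - 240.
This vanishes exactly when a = 24.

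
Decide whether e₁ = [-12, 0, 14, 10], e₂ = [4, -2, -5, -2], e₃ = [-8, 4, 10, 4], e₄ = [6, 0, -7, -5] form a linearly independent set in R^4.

One vector is a scalar multiple of another, so the set is dependent.

linearly dependent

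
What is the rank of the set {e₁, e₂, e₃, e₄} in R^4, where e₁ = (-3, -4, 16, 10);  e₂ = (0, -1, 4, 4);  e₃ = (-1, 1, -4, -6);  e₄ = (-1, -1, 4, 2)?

rank 2

Row-reduce the 4×4 matrix with these as rows.
Exactly 2 pivots survive; hence the rank is 2.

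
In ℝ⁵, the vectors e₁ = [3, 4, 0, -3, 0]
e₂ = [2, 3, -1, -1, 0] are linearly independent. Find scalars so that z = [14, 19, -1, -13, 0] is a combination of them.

Write z = c₁e₁ + c₂e₂ and equate components.
Row-reducing the augmented matrix gives the unique coefficients (c₁, c₂) = (4, 1).

z = 4e₁ + e₂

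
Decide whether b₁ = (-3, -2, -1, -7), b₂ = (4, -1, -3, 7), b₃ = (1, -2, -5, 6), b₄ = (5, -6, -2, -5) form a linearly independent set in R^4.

linearly independent

Place the vectors as rows of a 4×4 matrix and reduce to echelon form.
The reduction yields 4 nonzero rows, so the rank is 4.
Since rank = 4 (the number of vectors), the set is linearly independent.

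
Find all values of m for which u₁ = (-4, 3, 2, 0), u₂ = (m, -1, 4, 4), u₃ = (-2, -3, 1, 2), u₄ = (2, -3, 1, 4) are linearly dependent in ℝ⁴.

m = -56/9

Place the vectors as rows of a 4×4 matrix; dependence ⇔ determinant zero.
The determinant works out to -18*m - 112.
Setting this to zero gives m = -56/9.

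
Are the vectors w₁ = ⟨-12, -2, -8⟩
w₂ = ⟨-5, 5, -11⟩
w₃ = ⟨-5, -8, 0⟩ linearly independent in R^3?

linearly independent

Row-reduce the matrix whose columns are w₁, w₂, w₃.
The reduction yields 3 nonzero rows, so the rank is 3.
Since rank = 3 (the number of vectors), the set is linearly independent.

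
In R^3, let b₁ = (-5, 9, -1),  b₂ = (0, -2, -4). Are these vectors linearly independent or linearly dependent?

Row-reduce the matrix whose columns are b₁, b₂.
The reduction yields 2 nonzero rows, so the rank is 2.
Since rank = 2 (the number of vectors), the set is linearly independent.

linearly independent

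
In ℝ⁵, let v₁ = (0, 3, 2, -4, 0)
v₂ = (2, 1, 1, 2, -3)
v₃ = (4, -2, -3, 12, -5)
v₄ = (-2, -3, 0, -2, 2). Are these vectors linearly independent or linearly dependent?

linearly dependent

Place the vectors as rows of a 4×5 matrix and reduce to echelon form.
The reduction yields 3 nonzero rows, so the rank is 3.
Since rank 3 < 4, the set is linearly dependent.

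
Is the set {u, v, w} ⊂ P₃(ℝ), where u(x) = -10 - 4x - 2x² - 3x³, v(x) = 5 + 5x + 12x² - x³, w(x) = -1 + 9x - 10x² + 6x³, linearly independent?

Write each element as a coordinate vector in ℝ⁴ using {1, x, …, x³}.
Place the vectors as rows of a 3×4 matrix and reduce to echelon form.
The reduction yields 3 nonzero rows, so the rank is 3.
Since rank = 3 (the number of vectors), the set is linearly independent.

linearly independent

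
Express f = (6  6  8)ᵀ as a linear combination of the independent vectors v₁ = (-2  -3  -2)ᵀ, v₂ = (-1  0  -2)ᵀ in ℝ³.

f = -2v₁ - 2v₂

Since v₁, v₂ are independent, the coefficients expressing f are uniquely determined by a linear system.
The system has the unique solution (a₁, a₂) = (-2, -2).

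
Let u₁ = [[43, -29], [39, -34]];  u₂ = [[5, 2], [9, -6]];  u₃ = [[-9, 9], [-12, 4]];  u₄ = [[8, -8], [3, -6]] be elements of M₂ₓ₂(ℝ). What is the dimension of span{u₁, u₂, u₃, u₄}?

Pass to coordinate vectors with respect to the basis {E₁₁, E₁₂, E₂₁, E₂₂}.
Row-reduce the 4×4 matrix with these as rows.
Reduction leaves 3 leading entries, giving rank 3.

dim = 3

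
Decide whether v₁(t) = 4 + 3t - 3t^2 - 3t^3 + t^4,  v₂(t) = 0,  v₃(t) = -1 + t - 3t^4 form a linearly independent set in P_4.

Write each element as a coordinate vector in ℝ⁵ using {1, t, …, t^4}.
One of the vectors is the zero vector, so the set is linearly dependent.

linearly dependent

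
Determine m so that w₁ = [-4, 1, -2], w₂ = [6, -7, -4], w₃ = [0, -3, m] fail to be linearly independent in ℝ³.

The vectors are dependent exactly when the determinant of the matrix with rows w₁, w₂, w₃ vanishes.
Expanding, det = 22*m + 84.
Setting this to zero gives m = -42/11.

m = -42/11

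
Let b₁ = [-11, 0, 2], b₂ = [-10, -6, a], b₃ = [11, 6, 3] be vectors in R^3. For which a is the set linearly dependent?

a = -35/11

The set is linearly dependent precisely when det[b₁; b₂; b₃] = 0.
The determinant works out to 66*a + 210.
This vanishes exactly when a = -35/11.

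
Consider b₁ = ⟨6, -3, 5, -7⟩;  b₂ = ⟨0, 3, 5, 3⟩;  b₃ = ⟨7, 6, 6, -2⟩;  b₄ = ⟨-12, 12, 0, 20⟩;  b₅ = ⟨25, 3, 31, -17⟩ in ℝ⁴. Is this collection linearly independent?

There are 5 vectors in a 4-dimensional space, so they cannot be linearly independent.

linearly dependent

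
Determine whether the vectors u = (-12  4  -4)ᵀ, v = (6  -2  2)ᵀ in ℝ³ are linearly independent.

linearly dependent

Place the vectors as rows of a 2×3 matrix and reduce to echelon form.
The reduction yields 1 nonzero row, so the rank is 1.
Since rank 1 < 2, the set is linearly dependent.
Indeed u + 2v = 0.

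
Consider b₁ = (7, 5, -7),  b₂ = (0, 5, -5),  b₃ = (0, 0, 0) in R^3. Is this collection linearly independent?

One of the vectors is the zero vector, so the set is linearly dependent.

linearly dependent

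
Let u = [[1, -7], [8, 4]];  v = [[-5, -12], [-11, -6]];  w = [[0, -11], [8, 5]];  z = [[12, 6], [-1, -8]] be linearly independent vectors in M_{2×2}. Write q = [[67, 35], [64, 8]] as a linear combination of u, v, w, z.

Identify each element with its coordinate vector in ℝ⁴ via {E₁₁, E₁₂, E₂₁, E₂₂}.
Since u, v, w, z are independent, the coefficients expressing q are uniquely determined by a linear system.
The system has the unique solution (a₁, …, a₄) = (-1, -4, 4, 4).

q = -u - 4v + 4w + 4z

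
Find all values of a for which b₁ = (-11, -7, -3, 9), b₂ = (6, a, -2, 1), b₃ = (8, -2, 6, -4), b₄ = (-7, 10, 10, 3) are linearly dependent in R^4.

The vectors are dependent exactly when the determinant of the matrix with rows b₁, b₂, b₃, b₄ vanishes.
The determinant works out to 448*a + 8064.
This vanishes exactly when a = -18.

a = -18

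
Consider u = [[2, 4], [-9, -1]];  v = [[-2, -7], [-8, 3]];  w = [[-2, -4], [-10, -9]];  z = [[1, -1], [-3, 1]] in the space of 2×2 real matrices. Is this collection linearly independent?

Write each element as a coordinate vector in ℝ⁴ using {E₁₁, E₁₂, E₂₁, E₂₂}.
Form the 4×4 matrix with these as columns; its determinant is -1167.
A nonzero determinant means the columns are linearly independent.

linearly independent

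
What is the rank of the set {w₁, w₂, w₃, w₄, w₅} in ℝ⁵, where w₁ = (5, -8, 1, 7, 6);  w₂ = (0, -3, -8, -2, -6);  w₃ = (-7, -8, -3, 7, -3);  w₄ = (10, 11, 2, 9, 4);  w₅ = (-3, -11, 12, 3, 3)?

5

Row-reduce the 5×5 matrix with these as rows.
Exactly 5 pivots survive; hence the rank is 5.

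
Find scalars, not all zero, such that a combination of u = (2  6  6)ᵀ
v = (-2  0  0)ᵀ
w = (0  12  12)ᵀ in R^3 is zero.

2u + 2v - w = 0

Solve the homogeneous system with u, v, w as columns by row-reducing the coefficient matrix.
The free variable yields coefficients (2, 2, -1) (any nonzero multiple also works).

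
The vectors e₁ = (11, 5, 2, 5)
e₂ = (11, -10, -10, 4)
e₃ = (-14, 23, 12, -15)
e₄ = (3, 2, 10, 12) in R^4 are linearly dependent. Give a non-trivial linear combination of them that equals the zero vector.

e₁ - 2e₂ - e₃ - e₄ = 0

Solve the homogeneous system with e₁, e₂, e₃, e₄ as columns by row-reducing the coefficient matrix.
The free variable yields coefficients (1, -2, -1, -1) (any nonzero multiple also works).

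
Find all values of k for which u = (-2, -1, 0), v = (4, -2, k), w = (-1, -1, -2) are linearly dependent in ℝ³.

k = -16

The set is linearly dependent precisely when det[u; v; w] = 0.
Cofactor expansion gives det = -k - 16.
Solving -k - 16 = 0 yields k = -16.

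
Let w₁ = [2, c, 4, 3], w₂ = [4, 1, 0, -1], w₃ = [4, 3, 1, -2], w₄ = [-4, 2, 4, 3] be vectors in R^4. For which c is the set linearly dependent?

The set is linearly dependent precisely when det[w₁; w₂; w₃; w₄] = 0.
Expanding, det = 54 - 24*c.
Solving 54 - 24*c = 0 yields c = 9/4.

c = 9/4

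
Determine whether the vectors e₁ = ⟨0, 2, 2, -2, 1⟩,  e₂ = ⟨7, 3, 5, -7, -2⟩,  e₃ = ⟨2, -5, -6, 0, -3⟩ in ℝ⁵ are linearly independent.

linearly independent

Row-reduce the matrix whose columns are e₁, e₂, e₃.
The reduction yields 3 nonzero rows, so the rank is 3.
Since rank = 3 (the number of vectors), the set is linearly independent.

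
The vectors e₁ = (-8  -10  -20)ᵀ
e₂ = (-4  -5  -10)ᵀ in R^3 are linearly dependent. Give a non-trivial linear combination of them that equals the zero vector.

Write the vectors as columns of a matrix and find a nonzero vector in its null space.
A generator of the null space is (1, -2).

e₁ - 2e₂ = 0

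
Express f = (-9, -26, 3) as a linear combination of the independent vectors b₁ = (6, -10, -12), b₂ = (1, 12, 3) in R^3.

f = -b₁ - 3b₂

Since b₁, b₂ are independent, the coefficients expressing f are uniquely determined by a linear system.
The system has the unique solution (a₁, a₂) = (-1, -3).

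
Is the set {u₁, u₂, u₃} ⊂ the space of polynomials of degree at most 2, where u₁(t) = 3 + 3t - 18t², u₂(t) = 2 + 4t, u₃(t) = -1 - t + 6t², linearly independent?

Take coordinates with respect to the standard basis {1, t, t²}.
One vector is a scalar multiple of another, so the set is dependent.

linearly dependent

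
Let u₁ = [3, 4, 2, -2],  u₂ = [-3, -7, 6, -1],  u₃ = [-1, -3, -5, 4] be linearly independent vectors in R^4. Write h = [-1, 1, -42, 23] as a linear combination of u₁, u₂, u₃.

h = -2u₁ - 3u₂ + 4u₃

Set up the augmented matrix [u₁ | u₂ | u₃ | h] and row-reduce.
The system has the unique solution (a₁, a₂, a₃) = (-2, -3, 4).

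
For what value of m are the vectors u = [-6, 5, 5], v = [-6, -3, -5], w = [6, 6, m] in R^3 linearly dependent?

The vectors are dependent exactly when the determinant of the matrix with rows u, v, w vanishes.
Cofactor expansion gives det = 48*m - 420.
Solving 48*m - 420 = 0 yields m = 35/4.

m = 35/4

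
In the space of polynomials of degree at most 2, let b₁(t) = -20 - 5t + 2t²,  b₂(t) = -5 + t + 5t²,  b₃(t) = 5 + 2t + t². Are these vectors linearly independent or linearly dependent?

Write each element as a coordinate vector in ℝ³ using {1, t, t²}.
Place the vectors as rows of a 3×3 matrix and reduce to echelon form.
The reduction yields 2 nonzero rows, so the rank is 2.
Since rank 2 < 3, the set is linearly dependent.

linearly dependent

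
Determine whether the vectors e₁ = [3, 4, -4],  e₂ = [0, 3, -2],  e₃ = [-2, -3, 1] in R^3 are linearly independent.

Form the 3×3 matrix with these as columns; its determinant is -17.
A nonzero determinant means the columns are linearly independent.

linearly independent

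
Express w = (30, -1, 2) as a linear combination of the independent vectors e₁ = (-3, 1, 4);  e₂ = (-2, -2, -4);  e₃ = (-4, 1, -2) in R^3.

Write w = a₁e₁ + … + a₃e₃ and equate components.
Row-reducing the augmented matrix gives the unique coefficients (a₁, a₂, a₃) = (-4, -3, -3).

w = -4e₁ - 3e₂ - 3e₃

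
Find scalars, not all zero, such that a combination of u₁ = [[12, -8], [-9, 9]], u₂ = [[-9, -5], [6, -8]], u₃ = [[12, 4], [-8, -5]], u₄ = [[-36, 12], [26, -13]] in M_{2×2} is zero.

Write each element as a vector in ℝ⁴ using {E₁₁, E₁₂, E₂₁, E₂₂}.
Row-reduce the matrix with u₁, u₂, u₃, u₄ as columns; the null space gives the coefficients.
One solution (up to scaling) is (2, 0, 1, 1).

2u₁ + u₃ + u₄ = 0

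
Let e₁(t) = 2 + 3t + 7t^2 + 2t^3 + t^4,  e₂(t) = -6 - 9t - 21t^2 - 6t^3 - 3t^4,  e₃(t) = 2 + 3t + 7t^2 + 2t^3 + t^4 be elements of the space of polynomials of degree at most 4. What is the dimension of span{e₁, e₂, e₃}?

Represent each element by its coordinate vector in ℝ⁵.
Form the matrix with e₁, e₂, e₃ as columns and reduce.
There is 1 pivot column, so rank = 1.

dim = 1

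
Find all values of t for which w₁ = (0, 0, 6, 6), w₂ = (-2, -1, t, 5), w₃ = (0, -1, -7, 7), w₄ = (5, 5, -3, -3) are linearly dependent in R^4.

The vectors are dependent exactly when the determinant of the matrix with rows w₁, w₂, w₃, w₄ vanishes.
The determinant works out to 570 - 30*t.
Solving 570 - 30*t = 0 yields t = 19.

t = 19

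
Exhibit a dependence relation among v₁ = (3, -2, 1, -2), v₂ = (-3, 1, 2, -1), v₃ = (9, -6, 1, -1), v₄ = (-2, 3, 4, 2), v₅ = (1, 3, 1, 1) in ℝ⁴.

Set up α₁v₁ + … + α₅v₅ = 0 and solve the homogeneous system.
A generator of the null space is (2, -2, -1, 1, -1).

2v₁ - 2v₂ - v₃ + v₄ - v₅ = 0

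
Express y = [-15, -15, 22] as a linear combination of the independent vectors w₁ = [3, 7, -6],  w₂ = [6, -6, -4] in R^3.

Solve the system with w₁, w₂ as columns and y as the right-hand side.
Row-reducing the augmented matrix gives the unique coefficients (c₁, c₂) = (-3, -1).

y = -3w₁ - w₂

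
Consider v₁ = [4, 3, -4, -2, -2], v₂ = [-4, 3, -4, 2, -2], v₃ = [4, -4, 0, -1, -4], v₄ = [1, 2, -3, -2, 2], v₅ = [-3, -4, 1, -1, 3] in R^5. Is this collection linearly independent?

linearly independent

The matrix [v₁|v₂|v₃|v₄|v₅] has determinant -440.
A nonzero determinant means the columns are linearly independent.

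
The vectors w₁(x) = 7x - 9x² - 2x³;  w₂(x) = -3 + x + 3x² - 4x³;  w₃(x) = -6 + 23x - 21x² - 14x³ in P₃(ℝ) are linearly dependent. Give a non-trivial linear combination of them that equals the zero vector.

3w₁ + 2w₂ - w₃ = 0

Take coordinates with respect to {1, x, …, x³}.
Solve the homogeneous system with w₁, w₂, w₃ as columns by row-reducing the coefficient matrix.
The free variable yields coefficients (3, 2, -1) (any nonzero multiple also works).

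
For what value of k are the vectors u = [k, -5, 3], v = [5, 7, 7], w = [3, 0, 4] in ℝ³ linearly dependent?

k = 17/7

The set is linearly dependent precisely when det[u; v; w] = 0.
Cofactor expansion gives det = 28*k - 68.
Setting this to zero gives k = 17/7.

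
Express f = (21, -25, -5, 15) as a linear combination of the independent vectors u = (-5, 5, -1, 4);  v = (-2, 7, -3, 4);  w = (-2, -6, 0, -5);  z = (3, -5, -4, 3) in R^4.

f = u - 4v - 3w + 4z

Solve the system with u, v, w, z as columns and f as the right-hand side.
Row-reducing the augmented matrix gives the unique coefficients (c₁, …, c₄) = (1, -4, -3, 4).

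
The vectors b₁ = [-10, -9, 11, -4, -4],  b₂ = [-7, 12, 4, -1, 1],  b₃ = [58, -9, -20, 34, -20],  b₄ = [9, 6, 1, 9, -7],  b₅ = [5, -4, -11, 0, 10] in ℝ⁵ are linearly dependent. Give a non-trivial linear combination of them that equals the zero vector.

b₁ + 3b₂ + b₃ - 3b₄ = 0

Solve the homogeneous system with b₁, b₂, b₃, b₄, b₅ as columns by row-reducing the coefficient matrix.
A generator of the null space is (1, 3, 1, -3, 0).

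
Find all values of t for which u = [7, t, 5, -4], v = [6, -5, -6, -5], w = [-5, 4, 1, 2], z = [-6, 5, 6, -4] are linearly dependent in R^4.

The vectors are dependent exactly when the determinant of the matrix with rows u, v, w, z vanishes.
Cofactor expansion gives det = -216*t - 1152.
This vanishes exactly when t = -16/3.

t = -16/3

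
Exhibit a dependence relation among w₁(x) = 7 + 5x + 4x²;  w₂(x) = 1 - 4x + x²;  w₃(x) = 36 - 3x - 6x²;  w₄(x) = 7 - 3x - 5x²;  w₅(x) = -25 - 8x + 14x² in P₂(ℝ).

2w₁ + w₂ - w₃ + 3w₄ = 0

Take coordinates with respect to {1, x, x²}.
Write the vectors as columns of a matrix and find a nonzero vector in its null space.
A generator of the null space is (2, 1, -1, 3, 0).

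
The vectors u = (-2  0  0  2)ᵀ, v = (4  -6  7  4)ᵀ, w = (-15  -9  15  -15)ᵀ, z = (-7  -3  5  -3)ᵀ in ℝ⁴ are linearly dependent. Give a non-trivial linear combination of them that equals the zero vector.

3u + w - 3z = 0

Set up α₁u + … + α₄z = 0 and solve the homogeneous system.
One solution (up to scaling) is (3, 0, 1, -3).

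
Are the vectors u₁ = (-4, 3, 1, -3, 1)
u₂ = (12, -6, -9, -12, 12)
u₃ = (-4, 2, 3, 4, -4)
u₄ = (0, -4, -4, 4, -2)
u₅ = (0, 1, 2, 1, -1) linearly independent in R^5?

One vector is a scalar multiple of another, so the set is dependent.

linearly dependent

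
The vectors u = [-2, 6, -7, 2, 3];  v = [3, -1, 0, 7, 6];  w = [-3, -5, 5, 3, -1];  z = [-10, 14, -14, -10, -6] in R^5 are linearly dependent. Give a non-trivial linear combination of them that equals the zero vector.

2u - 2v - z = 0

Write the vectors as columns of a matrix and find a nonzero vector in its null space.
The free variable yields coefficients (2, -2, 0, -1) (any nonzero multiple also works).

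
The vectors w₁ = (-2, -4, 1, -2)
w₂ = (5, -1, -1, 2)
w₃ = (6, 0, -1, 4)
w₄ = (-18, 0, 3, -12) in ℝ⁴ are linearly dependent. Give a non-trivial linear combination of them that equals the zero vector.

Write the vectors as columns of a matrix and find a nonzero vector in its null space.
The free variable yields coefficients (0, 0, 3, 1) (any nonzero multiple also works).

3w₃ + w₄ = 0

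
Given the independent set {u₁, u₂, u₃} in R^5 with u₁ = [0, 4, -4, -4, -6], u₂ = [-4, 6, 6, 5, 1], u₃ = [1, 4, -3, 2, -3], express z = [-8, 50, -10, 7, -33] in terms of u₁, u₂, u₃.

Set up the augmented matrix [u₁ | u₂ | u₃ | z] and row-reduce.
Back-substitution yields (a₁, a₂, a₃) = (4, 3, 4).

z = 4u₁ + 3u₂ + 4u₃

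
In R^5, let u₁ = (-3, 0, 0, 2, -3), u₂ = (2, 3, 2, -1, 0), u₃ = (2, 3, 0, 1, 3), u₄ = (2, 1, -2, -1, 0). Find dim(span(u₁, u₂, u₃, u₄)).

dim = 4

Row-reduce the 4×5 matrix with these as rows.
The echelon form has 4 nonzero rows, so the rank is 4.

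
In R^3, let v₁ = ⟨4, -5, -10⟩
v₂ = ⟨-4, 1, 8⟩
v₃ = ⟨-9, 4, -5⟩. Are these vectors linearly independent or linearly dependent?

linearly independent

Form the 3×3 matrix with these as columns; its determinant is 382.
A nonzero determinant means the columns are linearly independent.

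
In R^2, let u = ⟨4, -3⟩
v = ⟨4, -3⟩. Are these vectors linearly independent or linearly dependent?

Row-reduce the matrix whose columns are u, v.
The reduction yields 1 nonzero row, so the rank is 1.
Since rank 1 < 2, the set is linearly dependent.
Indeed u - v = 0.

linearly dependent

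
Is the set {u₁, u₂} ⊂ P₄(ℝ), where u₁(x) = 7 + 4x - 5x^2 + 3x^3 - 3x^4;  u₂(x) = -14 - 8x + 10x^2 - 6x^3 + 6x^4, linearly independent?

Take coordinates with respect to the standard basis {1, x, …, x^4}.
Row-reduce the matrix whose columns are u₁, u₂.
The reduction yields 1 nonzero row, so the rank is 1.
Since rank 1 < 2, the set is linearly dependent.

linearly dependent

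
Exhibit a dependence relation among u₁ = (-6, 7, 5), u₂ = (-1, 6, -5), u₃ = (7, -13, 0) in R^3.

u₁ + u₂ + u₃ = 0

Set up α₁u₁ + … + α₃u₃ = 0 and solve the homogeneous system.
The free variable yields coefficients (1, 1, 1) (any nonzero multiple also works).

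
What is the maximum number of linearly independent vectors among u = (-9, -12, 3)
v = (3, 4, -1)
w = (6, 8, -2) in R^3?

1

Form the matrix with u, v, w as columns and reduce.
Exactly 1 pivot survives; hence the rank is 1.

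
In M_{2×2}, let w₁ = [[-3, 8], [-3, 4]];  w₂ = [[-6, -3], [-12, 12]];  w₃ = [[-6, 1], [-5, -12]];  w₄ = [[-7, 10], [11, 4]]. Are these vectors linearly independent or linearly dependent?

linearly independent

Take coordinates with respect to the standard basis {E₁₁, E₁₂, E₂₁, E₂₂}.
The matrix [w₁|w₂|w₃|w₄] has determinant 25032.
A nonzero determinant means the columns are linearly independent.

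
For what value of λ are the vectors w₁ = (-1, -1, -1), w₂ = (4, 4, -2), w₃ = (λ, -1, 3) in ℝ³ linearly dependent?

λ = -1

The set is linearly dependent precisely when det[w₁; w₂; w₃] = 0.
Expanding, det = 6*λ + 6.
This vanishes exactly when λ = -1.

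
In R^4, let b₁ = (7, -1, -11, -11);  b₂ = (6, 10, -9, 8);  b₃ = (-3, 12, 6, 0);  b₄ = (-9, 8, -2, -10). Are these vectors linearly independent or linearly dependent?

Row-reduce the matrix whose columns are b₁, b₂, b₃, b₄.
The reduction yields 4 nonzero rows, so the rank is 4.
Since rank = 4 (the number of vectors), the set is linearly independent.

linearly independent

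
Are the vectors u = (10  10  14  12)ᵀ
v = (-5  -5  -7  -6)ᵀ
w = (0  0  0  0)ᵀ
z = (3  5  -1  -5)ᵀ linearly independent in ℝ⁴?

linearly dependent

One of the vectors is the zero vector, so the set is linearly dependent.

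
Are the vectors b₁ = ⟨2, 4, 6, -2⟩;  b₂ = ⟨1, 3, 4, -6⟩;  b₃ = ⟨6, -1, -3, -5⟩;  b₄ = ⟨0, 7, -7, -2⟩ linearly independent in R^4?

linearly independent

The matrix [b₁|b₂|b₃|b₄] has determinant -2320.
A nonzero determinant means the columns are linearly independent.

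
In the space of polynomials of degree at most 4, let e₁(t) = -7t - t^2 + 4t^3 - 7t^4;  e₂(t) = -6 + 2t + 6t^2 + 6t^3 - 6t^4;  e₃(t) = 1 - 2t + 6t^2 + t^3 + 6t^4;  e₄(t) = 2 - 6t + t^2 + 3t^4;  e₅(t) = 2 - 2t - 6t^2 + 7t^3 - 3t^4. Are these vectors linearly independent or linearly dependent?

Take coordinates with respect to the standard basis {1, t, …, t^4}.
Form the 5×5 matrix with these as columns; its determinant is 7588.
A nonzero determinant means the columns are linearly independent.

linearly independent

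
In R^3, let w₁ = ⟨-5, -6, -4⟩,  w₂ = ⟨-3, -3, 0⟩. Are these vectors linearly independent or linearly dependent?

linearly independent

Row-reduce the matrix whose columns are w₁, w₂.
The reduction yields 2 nonzero rows, so the rank is 2.
Since rank = 2 (the number of vectors), the set is linearly independent.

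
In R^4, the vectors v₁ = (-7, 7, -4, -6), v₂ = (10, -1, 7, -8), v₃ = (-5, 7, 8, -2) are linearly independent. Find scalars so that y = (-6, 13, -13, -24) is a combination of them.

y = 3v₁ + v₂ - v₃

Set up the augmented matrix [v₁ | v₂ | v₃ | y] and row-reduce.
Back-substitution yields (α₁, α₂, α₃) = (3, 1, -1).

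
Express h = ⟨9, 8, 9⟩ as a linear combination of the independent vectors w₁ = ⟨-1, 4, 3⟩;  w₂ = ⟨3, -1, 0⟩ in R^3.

Write h = a₁w₁ + a₂w₂ and equate components.
The system has the unique solution (a₁, a₂) = (3, 4).

h = 3w₁ + 4w₂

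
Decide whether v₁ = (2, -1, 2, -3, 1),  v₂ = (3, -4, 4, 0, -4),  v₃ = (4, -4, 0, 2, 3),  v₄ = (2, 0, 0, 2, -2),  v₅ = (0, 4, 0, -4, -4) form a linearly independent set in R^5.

linearly independent

Place the vectors as rows of a 5×5 matrix and reduce to echelon form.
The reduction yields 5 nonzero rows, so the rank is 5.
Since rank = 5 (the number of vectors), the set is linearly independent.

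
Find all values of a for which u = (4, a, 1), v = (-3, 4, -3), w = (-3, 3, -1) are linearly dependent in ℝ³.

a = -23/6

Place the vectors as rows of a 3×3 matrix; dependence ⇔ determinant zero.
Cofactor expansion gives det = 6*a + 23.
Solving 6*a + 23 = 0 yields a = -23/6.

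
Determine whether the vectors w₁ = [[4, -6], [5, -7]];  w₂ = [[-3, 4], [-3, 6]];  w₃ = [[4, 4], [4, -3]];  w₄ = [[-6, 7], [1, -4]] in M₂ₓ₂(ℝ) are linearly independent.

linearly independent

Write each element as a coordinate vector in ℝ⁴ using {E₁₁, E₁₂, E₂₁, E₂₂}.
The matrix [w₁|w₂|w₃|w₄] has determinant 699.
A nonzero determinant means the columns are linearly independent.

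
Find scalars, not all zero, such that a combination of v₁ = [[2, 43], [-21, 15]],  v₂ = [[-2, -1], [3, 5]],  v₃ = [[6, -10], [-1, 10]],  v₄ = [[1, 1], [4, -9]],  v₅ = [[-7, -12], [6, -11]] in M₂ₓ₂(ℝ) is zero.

v₁ + v₂ + 2v₃ + 2v₄ + 2v₅ = 0

Take coordinates with respect to {E₁₁, E₁₂, E₂₁, E₂₂}.
Row-reduce the matrix with v₁, v₂, v₃, v₄, v₅ as columns; the null space gives the coefficients.
One solution (up to scaling) is (1, 1, 2, 2, 2).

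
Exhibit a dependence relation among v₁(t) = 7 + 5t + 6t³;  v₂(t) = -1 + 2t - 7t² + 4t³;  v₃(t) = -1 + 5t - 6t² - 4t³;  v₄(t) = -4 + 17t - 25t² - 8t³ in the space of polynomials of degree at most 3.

Write each element as a vector in ℝ⁴ using {1, t, …, t³}.
Set up α₁v₁ + … + α₄v₄ = 0 and solve the homogeneous system.
The free variable yields coefficients (0, 1, 3, -1) (any nonzero multiple also works).

v₂ + 3v₃ - v₄ = 0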